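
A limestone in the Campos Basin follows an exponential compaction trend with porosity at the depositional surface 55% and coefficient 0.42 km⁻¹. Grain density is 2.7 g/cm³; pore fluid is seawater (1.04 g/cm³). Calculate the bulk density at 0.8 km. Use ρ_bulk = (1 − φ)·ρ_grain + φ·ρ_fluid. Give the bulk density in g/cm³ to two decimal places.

Porosity at depth: phi = 0.55·exp(−0.42×0.8) = 0.55×0.7146 = 0.3930
Bulk density: ρ_b = (1−phi)ρ_g + phi·ρ_f = 0.6070×2.7 + 0.3930×1.04
       = 1.639 + 0.409 = 2.048 g/cm³

2.05 g/cm³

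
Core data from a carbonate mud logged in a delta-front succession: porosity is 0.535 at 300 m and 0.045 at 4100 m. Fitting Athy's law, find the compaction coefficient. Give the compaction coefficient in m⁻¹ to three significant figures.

0.000651 m⁻¹

Working in km (1 km = 1000 m; β in km⁻¹ = β in m⁻¹ × 1000):
Athy: n(Z) = n₀ e^(−βZ) ⇒ n₁/n₂ = e^{β(Z₂−Z₁)} ⇒ β = ln(n₁/n₂)/(Z₂−Z₁)
β = ln(0.535/0.045) / (4.1 − 0.3) = ln(11.89) / 3.8 = 2.4756 / 3.8 = 0.6515 km⁻¹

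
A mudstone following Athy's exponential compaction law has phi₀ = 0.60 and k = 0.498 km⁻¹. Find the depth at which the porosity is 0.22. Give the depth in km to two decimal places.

2.01 km

Invert Athy's law: Z = ln(phi₀/phi) / k
Z = ln(0.6/0.22) / 0.498 = ln(2.727) / 0.498 = 1.0033 / 0.498 = 2.015 km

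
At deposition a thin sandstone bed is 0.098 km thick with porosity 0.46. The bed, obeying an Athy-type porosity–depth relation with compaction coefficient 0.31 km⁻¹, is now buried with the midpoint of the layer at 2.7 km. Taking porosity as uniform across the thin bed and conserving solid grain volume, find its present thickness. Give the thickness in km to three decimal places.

0.066 km

Porosity at 2.7 km: phi = 0.46·exp(−0.31×2.7) = 0.1992
Solid-volume conservation: h(1−phi) = h₀(1−phi₀) ⇒ h = h₀·(1−phi₀)/(1−phi)
h = 0.098 × (1 − 0.46)/(1 − 0.1992) = 0.098 × 0.6743 = 0.0661 km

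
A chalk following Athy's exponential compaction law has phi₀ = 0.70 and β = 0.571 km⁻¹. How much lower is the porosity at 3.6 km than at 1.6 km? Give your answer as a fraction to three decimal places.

phi(1.6) = 0.7·e^(−0.571×1.6) = 0.2808
phi(3.6) = 0.7·e^(−0.571×3.6) = 0.0896
Δphi = 0.2808 − 0.0896 = 0.1911

0.191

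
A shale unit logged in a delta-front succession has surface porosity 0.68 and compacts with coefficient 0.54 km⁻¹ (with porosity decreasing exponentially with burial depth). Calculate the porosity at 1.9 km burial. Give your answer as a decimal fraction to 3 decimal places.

φ = φ₀·exp(−k·d) = 0.68 × exp(−0.54 × 1.9) = 0.68 × exp(−1.026)
  = 0.68 × 0.3584 = 0.2437

0.244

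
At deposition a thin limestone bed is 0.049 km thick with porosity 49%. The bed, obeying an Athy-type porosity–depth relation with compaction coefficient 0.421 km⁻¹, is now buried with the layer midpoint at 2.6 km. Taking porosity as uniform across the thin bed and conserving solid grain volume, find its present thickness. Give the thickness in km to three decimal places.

0.030 km

Porosity at 2.6 km: n = 0.49·exp(−0.421×2.6) = 0.1640
Solid-volume conservation: h(1−n) = h₀(1−n₀) ⇒ h = h₀·(1−n₀)/(1−n)
h = 0.049 × (1 − 0.49)/(1 − 0.1640) = 0.049 × 0.6100 = 0.0299 km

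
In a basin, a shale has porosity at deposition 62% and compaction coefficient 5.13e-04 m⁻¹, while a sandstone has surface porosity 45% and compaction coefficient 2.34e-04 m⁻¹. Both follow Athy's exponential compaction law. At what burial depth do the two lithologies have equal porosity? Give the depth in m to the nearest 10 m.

Working in km (1 km = 1000 m; k in km⁻¹ = k in m⁻¹ × 1000):
Set n₀ₐ e^(−kₐd) = n₀ᵦ e^(−kᵦd) ⇒ ln(n₀ₐ/n₀ᵦ) = (kₐ − kᵦ)·d
d = ln(0.62/0.45) / (0.513 − 0.234) = 0.3205 / 0.279 = 1.149 km

1150 m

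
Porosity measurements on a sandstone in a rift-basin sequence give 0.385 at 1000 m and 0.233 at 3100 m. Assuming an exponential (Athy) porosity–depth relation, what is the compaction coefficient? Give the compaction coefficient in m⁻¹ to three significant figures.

Working in km (1 km = 1000 m; β in km⁻¹ = β in m⁻¹ × 1000):
Athy: n(Z) = n₀ e^(−βZ) ⇒ n₁/n₂ = e^{β(Z₂−Z₁)} ⇒ β = ln(n₁/n₂)/(Z₂−Z₁)
β = ln(0.385/0.233) / (3.1 − 1) = ln(1.652) / 2.1 = 0.5022 / 2.1 = 0.2391 km⁻¹

0.000239 m⁻¹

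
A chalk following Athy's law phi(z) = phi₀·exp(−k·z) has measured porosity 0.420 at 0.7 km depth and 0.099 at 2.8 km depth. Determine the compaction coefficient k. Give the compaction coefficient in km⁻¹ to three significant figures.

0.688 km⁻¹

Athy: phi(z) = phi₀ e^(−kz) ⇒ phi₁/phi₂ = e^{k(z₂−z₁)} ⇒ k = ln(phi₁/phi₂)/(z₂−z₁)
k = ln(0.42/0.099) / (2.8 − 0.7) = ln(4.242) / 2.1 = 1.4451 / 2.1 = 0.6882 km⁻¹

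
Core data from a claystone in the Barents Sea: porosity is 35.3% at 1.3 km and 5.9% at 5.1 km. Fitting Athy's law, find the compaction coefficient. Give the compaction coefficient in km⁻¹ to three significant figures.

0.471 km⁻¹

Athy: n(Z) = n₀ e^(−cZ) ⇒ n₁/n₂ = e^{c(Z₂−Z₁)} ⇒ c = ln(n₁/n₂)/(Z₂−Z₁)
c = ln(0.353/0.059) / (5.1 − 1.3) = ln(5.983) / 3.8 = 1.7889 / 3.8 = 0.4708 km⁻¹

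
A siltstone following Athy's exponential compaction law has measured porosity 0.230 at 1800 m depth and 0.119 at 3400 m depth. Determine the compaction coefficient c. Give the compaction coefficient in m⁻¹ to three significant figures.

0.000412 m⁻¹

Working in km (1 km = 1000 m; c in km⁻¹ = c in m⁻¹ × 1000):
Athy: phi(z) = phi₀ e^(−cz) ⇒ phi₁/phi₂ = e^{c(z₂−z₁)} ⇒ c = ln(phi₁/phi₂)/(z₂−z₁)
c = ln(0.23/0.119) / (3.4 − 1.8) = ln(1.933) / 1.6 = 0.6590 / 1.6 = 0.4118 km⁻¹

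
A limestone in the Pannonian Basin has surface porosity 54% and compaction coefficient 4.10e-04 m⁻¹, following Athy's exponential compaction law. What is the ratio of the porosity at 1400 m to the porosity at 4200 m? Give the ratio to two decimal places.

3.15

Working in km (1 km = 1000 m; k in km⁻¹ = k in m⁻¹ × 1000):
phi(Z₁)/phi(Z₂) = e^(−k·Z₁)/e^(−k·Z₂) = e^{k(Z₂−Z₁)}
= exp(0.41 × 2.8) = exp(1.148) = 3.1519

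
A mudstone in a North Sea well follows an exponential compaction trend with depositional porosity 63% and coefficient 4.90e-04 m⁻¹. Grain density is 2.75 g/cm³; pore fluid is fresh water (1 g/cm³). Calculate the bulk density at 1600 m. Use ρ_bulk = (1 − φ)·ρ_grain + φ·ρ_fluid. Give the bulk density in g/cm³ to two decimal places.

Working in km (1 km = 1000 m; β in km⁻¹ = β in m⁻¹ × 1000):
Porosity at depth: φ = 0.63·exp(−0.49×1.6) = 0.63×0.4566 = 0.2876
Bulk density: ρ_b = (1−φ)ρ_g + φ·ρ_f = 0.7124×2.75 + 0.2876×1
       = 1.959 + 0.288 = 2.247 g/cm³

2.25 g/cm³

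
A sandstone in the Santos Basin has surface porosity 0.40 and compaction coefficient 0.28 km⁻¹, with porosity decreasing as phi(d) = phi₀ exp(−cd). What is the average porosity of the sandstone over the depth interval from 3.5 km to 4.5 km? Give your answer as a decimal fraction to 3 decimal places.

0.131

⟨phi⟩ = (1/(d₂−d₁)) ∫ phi₀ e^(−cd) dd = phi₀·(e^(−c·d₁) − e^(−c·d₂)) / (c·(d₂−d₁))
e^(−0.28×3.5) = 0.3753; e^(−0.28×4.5) = 0.2837
⟨phi⟩ = 0.4 × (0.3753 − 0.2837) / (0.28 × 1) = 0.4 × 0.3273 = 0.1309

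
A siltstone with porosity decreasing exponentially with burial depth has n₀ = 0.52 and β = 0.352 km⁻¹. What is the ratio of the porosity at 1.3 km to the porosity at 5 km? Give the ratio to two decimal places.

n(d₁)/n(d₂) = e^(−β·d₁)/e^(−β·d₂) = e^{β(d₂−d₁)}
= exp(0.352 × 3.7) = exp(1.302) = 3.6781

3.68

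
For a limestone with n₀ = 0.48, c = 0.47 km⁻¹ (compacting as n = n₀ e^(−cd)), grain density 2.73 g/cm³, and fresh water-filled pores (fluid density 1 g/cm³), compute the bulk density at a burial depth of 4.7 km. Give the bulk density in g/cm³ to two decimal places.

Porosity at depth: n = 0.48·exp(−0.47×4.7) = 0.48×0.1098 = 0.0527
Bulk density: ρ_b = (1−n)ρ_g + n·ρ_f = 0.9473×2.73 + 0.0527×1
       = 2.586 + 0.053 = 2.639 g/cm³

2.64 g/cm³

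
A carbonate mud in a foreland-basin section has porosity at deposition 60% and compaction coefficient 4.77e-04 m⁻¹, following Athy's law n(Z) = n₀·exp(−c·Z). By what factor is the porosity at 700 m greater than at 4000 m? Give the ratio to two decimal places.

Working in km (1 km = 1000 m; c in km⁻¹ = c in m⁻¹ × 1000):
n(Z₁)/n(Z₂) = e^(−c·Z₁)/e^(−c·Z₂) = e^{c(Z₂−Z₁)}
= exp(0.477 × 3.3) = exp(1.574) = 4.8264

4.83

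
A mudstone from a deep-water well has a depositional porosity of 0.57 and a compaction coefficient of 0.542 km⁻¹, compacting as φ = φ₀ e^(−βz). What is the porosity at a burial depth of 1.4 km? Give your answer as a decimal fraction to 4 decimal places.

φ = φ₀·exp(−β·z) = 0.57 × exp(−0.542 × 1.4) = 0.57 × exp(−0.7588)
  = 0.57 × 0.4682 = 0.2669

0.2669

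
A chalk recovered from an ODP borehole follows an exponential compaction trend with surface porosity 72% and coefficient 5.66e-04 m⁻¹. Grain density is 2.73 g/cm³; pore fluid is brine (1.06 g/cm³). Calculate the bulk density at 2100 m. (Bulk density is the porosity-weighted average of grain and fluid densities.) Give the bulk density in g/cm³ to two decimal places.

2.36 g/cm³

Working in km (1 km = 1000 m; β in km⁻¹ = β in m⁻¹ × 1000):
Porosity at depth: φ = 0.72·exp(−0.566×2.1) = 0.72×0.3046 = 0.2193
Bulk density: ρ_b = (1−φ)ρ_g + φ·ρ_f = 0.7807×2.73 + 0.2193×1.06
       = 2.131 + 0.233 = 2.364 g/cm³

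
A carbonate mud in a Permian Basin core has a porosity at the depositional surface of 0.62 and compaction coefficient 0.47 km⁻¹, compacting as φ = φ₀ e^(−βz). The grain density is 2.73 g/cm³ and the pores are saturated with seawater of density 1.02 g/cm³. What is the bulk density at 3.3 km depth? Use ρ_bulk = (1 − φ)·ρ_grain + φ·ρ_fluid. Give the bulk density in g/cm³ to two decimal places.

2.51 g/cm³

Porosity at depth: φ = 0.62·exp(−0.47×3.3) = 0.62×0.2120 = 0.1315
Bulk density: ρ_b = (1−φ)ρ_g + φ·ρ_f = 0.8685×2.73 + 0.1315×1.02
       = 2.371 + 0.134 = 2.505 g/cm³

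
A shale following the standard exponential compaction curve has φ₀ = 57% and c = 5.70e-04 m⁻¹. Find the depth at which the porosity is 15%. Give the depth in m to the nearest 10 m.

Working in km (1 km = 1000 m; c in km⁻¹ = c in m⁻¹ × 1000):
Invert Athy's law: Z = ln(φ₀/φ) / c
Z = ln(0.57/0.15) / 0.57 = ln(3.8) / 0.57 = 1.3350 / 0.57 = 2.342 km

2340 m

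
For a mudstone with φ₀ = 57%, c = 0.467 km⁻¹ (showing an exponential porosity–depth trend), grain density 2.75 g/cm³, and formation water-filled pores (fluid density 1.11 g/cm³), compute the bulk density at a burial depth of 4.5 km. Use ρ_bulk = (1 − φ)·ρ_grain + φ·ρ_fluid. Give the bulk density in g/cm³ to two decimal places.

Porosity at depth: φ = 0.57·exp(−0.467×4.5) = 0.57×0.1223 = 0.0697
Bulk density: ρ_b = (1−φ)ρ_g + φ·ρ_f = 0.9303×2.75 + 0.0697×1.11
       = 2.558 + 0.077 = 2.636 g/cm³

2.64 g/cm³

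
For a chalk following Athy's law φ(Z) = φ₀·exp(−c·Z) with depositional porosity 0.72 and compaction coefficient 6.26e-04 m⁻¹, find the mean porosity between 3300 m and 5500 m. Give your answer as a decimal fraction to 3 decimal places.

0.050

Working in km (1 km = 1000 m; c in km⁻¹ = c in m⁻¹ × 1000):
⟨φ⟩ = (1/(Z₂−Z₁)) ∫ φ₀ e^(−cZ) dZ = φ₀·(e^(−c·Z₁) − e^(−c·Z₂)) / (c·(Z₂−Z₁))
e^(−0.626×3.3) = 0.1267; e^(−0.626×5.5) = 0.0320
⟨φ⟩ = 0.72 × (0.1267 − 0.0320) / (0.626 × 2.2) = 0.72 × 0.0688 = 0.0495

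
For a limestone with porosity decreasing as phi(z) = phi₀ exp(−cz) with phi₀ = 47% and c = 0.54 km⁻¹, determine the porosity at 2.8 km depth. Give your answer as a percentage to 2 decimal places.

phi = phi₀·exp(−c·z) = 0.47 × exp(−0.54 × 2.8) = 0.47 × exp(−1.512)
  = 0.47 × 0.2205 = 0.1036

10.36%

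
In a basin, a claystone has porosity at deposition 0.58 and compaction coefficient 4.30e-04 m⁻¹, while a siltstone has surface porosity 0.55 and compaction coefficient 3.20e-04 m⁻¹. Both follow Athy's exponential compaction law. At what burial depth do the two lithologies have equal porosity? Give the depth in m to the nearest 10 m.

480 m

Working in km (1 km = 1000 m; k in km⁻¹ = k in m⁻¹ × 1000):
Set n₀ₐ e^(−kₐz) = n₀ᵦ e^(−kᵦz) ⇒ ln(n₀ₐ/n₀ᵦ) = (kₐ − kᵦ)·z
z = ln(0.58/0.55) / (0.43 − 0.32) = 0.0531 / 0.11 = 0.483 km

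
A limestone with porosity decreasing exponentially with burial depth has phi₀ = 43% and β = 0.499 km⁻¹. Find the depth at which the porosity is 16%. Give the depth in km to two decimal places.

Invert Athy's law: Z = ln(phi₀/phi) / β
Z = ln(0.43/0.16) / 0.499 = ln(2.688) / 0.499 = 0.9886 / 0.499 = 1.981 km

1.98 km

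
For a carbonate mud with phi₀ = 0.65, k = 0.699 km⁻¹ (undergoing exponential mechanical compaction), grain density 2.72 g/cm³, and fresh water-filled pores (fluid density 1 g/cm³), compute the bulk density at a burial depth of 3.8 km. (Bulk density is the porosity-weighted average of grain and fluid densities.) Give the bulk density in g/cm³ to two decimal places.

Porosity at depth: phi = 0.65·exp(−0.699×3.8) = 0.65×0.0702 = 0.0456
Bulk density: ρ_b = (1−phi)ρ_g + phi·ρ_f = 0.9544×2.72 + 0.0456×1
       = 2.596 + 0.046 = 2.642 g/cm³

2.64 g/cm³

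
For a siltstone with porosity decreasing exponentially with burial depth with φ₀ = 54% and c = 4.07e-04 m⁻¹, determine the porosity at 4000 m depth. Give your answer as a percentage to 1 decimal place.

Working in km (1 km = 1000 m; c in km⁻¹ = c in m⁻¹ × 1000):
φ = φ₀·exp(−c·Z) = 0.54 × exp(−0.407 × 4) = 0.54 × exp(−1.628)
  = 0.54 × 0.1963 = 0.1060

10.6%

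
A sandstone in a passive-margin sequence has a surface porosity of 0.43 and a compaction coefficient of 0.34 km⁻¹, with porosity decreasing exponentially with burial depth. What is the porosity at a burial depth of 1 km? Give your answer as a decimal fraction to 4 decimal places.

n = n₀·exp(−β·Z) = 0.43 × exp(−0.34 × 1) = 0.43 × exp(−0.34)
  = 0.43 × 0.7118 = 0.3061

0.3061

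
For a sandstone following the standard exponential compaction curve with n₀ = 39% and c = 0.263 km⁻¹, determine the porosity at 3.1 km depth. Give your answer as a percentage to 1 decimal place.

n = n₀·exp(−c·d) = 0.39 × exp(−0.263 × 3.1) = 0.39 × exp(−0.8153)
  = 0.39 × 0.4425 = 0.1726

17.3%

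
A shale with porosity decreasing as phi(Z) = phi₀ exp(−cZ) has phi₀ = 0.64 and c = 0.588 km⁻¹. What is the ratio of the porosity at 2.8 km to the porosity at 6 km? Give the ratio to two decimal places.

phi(Z₁)/phi(Z₂) = e^(−c·Z₁)/e^(−c·Z₂) = e^{c(Z₂−Z₁)}
= exp(0.588 × 3.2) = exp(1.882) = 6.5640

6.56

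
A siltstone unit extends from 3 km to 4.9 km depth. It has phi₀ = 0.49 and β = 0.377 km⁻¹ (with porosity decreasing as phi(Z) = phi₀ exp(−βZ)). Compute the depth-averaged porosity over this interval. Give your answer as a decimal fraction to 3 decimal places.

⟨phi⟩ = (1/(Z₂−Z₁)) ∫ phi₀ e^(−βZ) dZ = phi₀·(e^(−β·Z₁) − e^(−β·Z₂)) / (β·(Z₂−Z₁))
e^(−0.377×3) = 0.3227; e^(−0.377×4.9) = 0.1577
⟨phi⟩ = 0.49 × (0.3227 − 0.1577) / (0.377 × 1.9) = 0.49 × 0.2304 = 0.1129

0.113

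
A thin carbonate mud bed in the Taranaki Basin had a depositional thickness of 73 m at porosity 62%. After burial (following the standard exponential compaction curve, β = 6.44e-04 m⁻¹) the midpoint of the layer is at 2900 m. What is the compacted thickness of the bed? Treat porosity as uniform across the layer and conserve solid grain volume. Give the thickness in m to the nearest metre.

Working in km (1 km = 1000 m; β in km⁻¹ = β in m⁻¹ × 1000):
Porosity at 2.9 km: n = 0.62·exp(−0.644×2.9) = 0.0958
Solid-volume conservation: h(1−n) = h₀(1−n₀) ⇒ h = h₀·(1−n₀)/(1−n)
h = 0.073 × (1 − 0.62)/(1 − 0.0958) = 0.073 × 0.4203 = 0.0307 km

31 m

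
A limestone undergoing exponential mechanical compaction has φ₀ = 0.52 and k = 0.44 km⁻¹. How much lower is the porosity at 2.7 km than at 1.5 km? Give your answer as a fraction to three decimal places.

φ(1.5) = 0.52·e^(−0.44×1.5) = 0.2688
φ(2.7) = 0.52·e^(−0.44×2.7) = 0.1585
Δφ = 0.2688 − 0.1585 = 0.1103

0.110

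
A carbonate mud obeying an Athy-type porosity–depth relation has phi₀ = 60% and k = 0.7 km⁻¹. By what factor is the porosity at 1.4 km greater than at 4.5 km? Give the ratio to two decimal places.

8.76

phi(Z₁)/phi(Z₂) = e^(−k·Z₁)/e^(−k·Z₂) = e^{k(Z₂−Z₁)}
= exp(0.7 × 3.1) = exp(2.17) = 8.7583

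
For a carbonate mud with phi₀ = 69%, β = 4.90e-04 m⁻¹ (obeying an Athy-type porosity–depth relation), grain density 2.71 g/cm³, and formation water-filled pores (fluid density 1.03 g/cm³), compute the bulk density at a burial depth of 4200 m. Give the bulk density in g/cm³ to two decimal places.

2.56 g/cm³

Working in km (1 km = 1000 m; β in km⁻¹ = β in m⁻¹ × 1000):
Porosity at depth: phi = 0.69·exp(−0.49×4.2) = 0.69×0.1277 = 0.0881
Bulk density: ρ_b = (1−phi)ρ_g + phi·ρ_f = 0.9119×2.71 + 0.0881×1.03
       = 2.471 + 0.091 = 2.562 g/cm³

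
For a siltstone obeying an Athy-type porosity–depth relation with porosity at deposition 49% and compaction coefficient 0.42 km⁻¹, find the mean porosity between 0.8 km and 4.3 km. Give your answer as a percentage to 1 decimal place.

⟨φ⟩ = (1/(z₂−z₁)) ∫ φ₀ e^(−cz) dz = φ₀·(e^(−c·z₁) − e^(−c·z₂)) / (c·(z₂−z₁))
e^(−0.42×0.8) = 0.7146; e^(−0.42×4.3) = 0.1643
⟨φ⟩ = 0.49 × (0.7146 − 0.1643) / (0.42 × 3.5) = 0.49 × 0.3744 = 0.1834

18.3%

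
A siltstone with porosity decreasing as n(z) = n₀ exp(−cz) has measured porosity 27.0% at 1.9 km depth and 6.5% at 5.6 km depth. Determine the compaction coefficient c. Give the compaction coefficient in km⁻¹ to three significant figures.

0.385 km⁻¹

Athy: n(z) = n₀ e^(−cz) ⇒ n₁/n₂ = e^{c(z₂−z₁)} ⇒ c = ln(n₁/n₂)/(z₂−z₁)
c = ln(0.27/0.065) / (5.6 − 1.9) = ln(4.154) / 3.7 = 1.4240 / 3.7 = 0.3849 km⁻¹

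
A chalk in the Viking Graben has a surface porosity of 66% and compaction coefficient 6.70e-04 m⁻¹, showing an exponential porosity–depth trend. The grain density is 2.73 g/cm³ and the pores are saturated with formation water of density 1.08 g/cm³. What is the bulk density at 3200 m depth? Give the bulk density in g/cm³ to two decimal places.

Working in km (1 km = 1000 m; k in km⁻¹ = k in m⁻¹ × 1000):
Porosity at depth: φ = 0.66·exp(−0.67×3.2) = 0.66×0.1172 = 0.0773
Bulk density: ρ_b = (1−φ)ρ_g + φ·ρ_f = 0.9227×2.73 + 0.0773×1.08
       = 2.519 + 0.084 = 2.602 g/cm³

2.60 g/cm³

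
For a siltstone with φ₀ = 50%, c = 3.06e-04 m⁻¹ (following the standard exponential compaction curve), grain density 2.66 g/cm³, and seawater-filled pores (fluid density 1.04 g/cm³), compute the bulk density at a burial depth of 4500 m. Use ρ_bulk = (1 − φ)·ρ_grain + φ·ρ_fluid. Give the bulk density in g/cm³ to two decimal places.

2.46 g/cm³

Working in km (1 km = 1000 m; c in km⁻¹ = c in m⁻¹ × 1000):
Porosity at depth: φ = 0.5·exp(−0.306×4.5) = 0.5×0.2523 = 0.1262
Bulk density: ρ_b = (1−φ)ρ_g + φ·ρ_f = 0.8738×2.66 + 0.1262×1.04
       = 2.324 + 0.131 = 2.456 g/cm³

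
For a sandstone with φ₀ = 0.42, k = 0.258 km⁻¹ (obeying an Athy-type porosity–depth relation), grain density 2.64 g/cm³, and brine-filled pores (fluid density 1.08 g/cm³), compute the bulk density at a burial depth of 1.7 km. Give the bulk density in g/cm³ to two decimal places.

2.22 g/cm³

Porosity at depth: φ = 0.42·exp(−0.258×1.7) = 0.42×0.6449 = 0.2709
Bulk density: ρ_b = (1−φ)ρ_g + φ·ρ_f = 0.7291×2.64 + 0.2709×1.08
       = 1.925 + 0.293 = 2.217 g/cm³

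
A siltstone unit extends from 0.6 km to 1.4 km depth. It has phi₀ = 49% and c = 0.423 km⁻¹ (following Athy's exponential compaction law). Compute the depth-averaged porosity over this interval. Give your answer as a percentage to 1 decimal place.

32.3%

⟨phi⟩ = (1/(d₂−d₁)) ∫ phi₀ e^(−cd) dd = phi₀·(e^(−c·d₁) − e^(−c·d₂)) / (c·(d₂−d₁))
e^(−0.423×0.6) = 0.7758; e^(−0.423×1.4) = 0.5531
⟨phi⟩ = 0.49 × (0.7758 − 0.5531) / (0.423 × 0.8) = 0.49 × 0.6582 = 0.3225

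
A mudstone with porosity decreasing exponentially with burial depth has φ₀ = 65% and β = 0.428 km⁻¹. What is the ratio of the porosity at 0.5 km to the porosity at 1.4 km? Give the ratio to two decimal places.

φ(Z₁)/φ(Z₂) = e^(−β·Z₁)/e^(−β·Z₂) = e^{β(Z₂−Z₁)}
= exp(0.428 × 0.9) = exp(0.3852) = 1.4699

1.47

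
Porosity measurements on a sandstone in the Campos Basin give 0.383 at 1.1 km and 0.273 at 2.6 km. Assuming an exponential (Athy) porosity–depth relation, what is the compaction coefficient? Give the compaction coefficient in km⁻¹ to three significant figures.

Athy: phi(Z) = phi₀ e^(−kZ) ⇒ phi₁/phi₂ = e^{k(Z₂−Z₁)} ⇒ k = ln(phi₁/phi₂)/(Z₂−Z₁)
k = ln(0.383/0.273) / (2.6 − 1.1) = ln(1.403) / 1.5 = 0.3386 / 1.5 = 0.2257 km⁻¹

0.226 km⁻¹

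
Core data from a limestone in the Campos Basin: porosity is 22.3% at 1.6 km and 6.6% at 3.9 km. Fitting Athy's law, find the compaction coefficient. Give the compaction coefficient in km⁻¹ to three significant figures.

0.529 km⁻¹

Athy: n(Z) = n₀ e^(−cZ) ⇒ n₁/n₂ = e^{c(Z₂−Z₁)} ⇒ c = ln(n₁/n₂)/(Z₂−Z₁)
c = ln(0.223/0.066) / (3.9 − 1.6) = ln(3.379) / 2.3 = 1.2175 / 2.3 = 0.5294 km⁻¹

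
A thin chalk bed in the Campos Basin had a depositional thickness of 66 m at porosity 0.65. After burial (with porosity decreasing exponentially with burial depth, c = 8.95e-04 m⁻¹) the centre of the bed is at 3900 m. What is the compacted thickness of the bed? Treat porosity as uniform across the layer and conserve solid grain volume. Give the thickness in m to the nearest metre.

24 m

Working in km (1 km = 1000 m; c in km⁻¹ = c in m⁻¹ × 1000):
Porosity at 3.9 km: phi = 0.65·exp(−0.895×3.9) = 0.0198
Solid-volume conservation: h(1−phi) = h₀(1−phi₀) ⇒ h = h₀·(1−phi₀)/(1−phi)
h = 0.066 × (1 − 0.65)/(1 − 0.0198) = 0.066 × 0.3571 = 0.0236 km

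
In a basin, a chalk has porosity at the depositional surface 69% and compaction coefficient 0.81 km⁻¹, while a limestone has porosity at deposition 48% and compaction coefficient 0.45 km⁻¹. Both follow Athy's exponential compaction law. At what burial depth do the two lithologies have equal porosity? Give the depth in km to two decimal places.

Set φ₀ₐ e^(−kₐd) = φ₀ᵦ e^(−kᵦd) ⇒ ln(φ₀ₐ/φ₀ᵦ) = (kₐ − kᵦ)·d
d = ln(0.69/0.48) / (0.81 − 0.45) = 0.3629 / 0.36 = 1.008 km

1.01 km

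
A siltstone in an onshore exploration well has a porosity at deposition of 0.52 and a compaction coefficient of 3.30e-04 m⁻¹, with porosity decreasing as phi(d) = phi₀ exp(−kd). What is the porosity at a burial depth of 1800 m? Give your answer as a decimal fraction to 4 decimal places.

0.2871

Working in km (1 km = 1000 m; k in km⁻¹ = k in m⁻¹ × 1000):
phi = phi₀·exp(−k·d) = 0.52 × exp(−0.33 × 1.8) = 0.52 × exp(−0.594)
  = 0.52 × 0.5521 = 0.2871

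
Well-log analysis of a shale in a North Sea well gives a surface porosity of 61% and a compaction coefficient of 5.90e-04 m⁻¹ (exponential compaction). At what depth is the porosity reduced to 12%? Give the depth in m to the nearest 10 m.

2760 m

Working in km (1 km = 1000 m; β in km⁻¹ = β in m⁻¹ × 1000):
Invert Athy's law: z = ln(n₀/n) / β
z = ln(0.61/0.12) / 0.59 = ln(5.083) / 0.59 = 1.6260 / 0.59 = 2.756 km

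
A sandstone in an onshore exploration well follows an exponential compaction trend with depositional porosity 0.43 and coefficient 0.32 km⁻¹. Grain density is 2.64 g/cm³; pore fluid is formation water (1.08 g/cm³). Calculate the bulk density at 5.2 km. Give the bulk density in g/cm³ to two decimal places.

2.51 g/cm³

Porosity at depth: n = 0.43·exp(−0.32×5.2) = 0.43×0.1894 = 0.0814
Bulk density: ρ_b = (1−n)ρ_g + n·ρ_f = 0.9186×2.64 + 0.0814×1.08
       = 2.425 + 0.088 = 2.513 g/cm³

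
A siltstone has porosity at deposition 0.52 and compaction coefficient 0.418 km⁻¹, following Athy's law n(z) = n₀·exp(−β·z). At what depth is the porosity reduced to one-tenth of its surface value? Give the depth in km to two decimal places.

n/n₀ = 1/10 ⇒ exp(−β·z) = 1/10 ⇒ z = ln(10) / β
z = 2.3026 / 0.418 = 5.509 km

5.51 km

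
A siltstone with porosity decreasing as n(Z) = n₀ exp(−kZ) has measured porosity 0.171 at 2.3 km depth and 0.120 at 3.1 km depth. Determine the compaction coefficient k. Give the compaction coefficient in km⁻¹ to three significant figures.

Athy: n(Z) = n₀ e^(−kZ) ⇒ n₁/n₂ = e^{k(Z₂−Z₁)} ⇒ k = ln(n₁/n₂)/(Z₂−Z₁)
k = ln(0.171/0.12) / (3.1 − 2.3) = ln(1.425) / 0.8 = 0.3542 / 0.8 = 0.4427 km⁻¹

0.443 km⁻¹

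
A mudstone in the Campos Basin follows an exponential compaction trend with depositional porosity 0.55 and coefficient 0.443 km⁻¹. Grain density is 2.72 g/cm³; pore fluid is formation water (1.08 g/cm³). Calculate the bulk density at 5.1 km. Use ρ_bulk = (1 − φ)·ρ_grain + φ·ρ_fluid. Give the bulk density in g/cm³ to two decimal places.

Porosity at depth: phi = 0.55·exp(−0.443×5.1) = 0.55×0.1044 = 0.0574
Bulk density: ρ_b = (1−phi)ρ_g + phi·ρ_f = 0.9426×2.72 + 0.0574×1.08
       = 2.564 + 0.062 = 2.626 g/cm³

2.63 g/cm³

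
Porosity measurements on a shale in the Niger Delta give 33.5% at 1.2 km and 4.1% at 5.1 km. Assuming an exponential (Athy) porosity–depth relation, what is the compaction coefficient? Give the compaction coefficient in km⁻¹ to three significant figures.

0.539 km⁻¹

Athy: φ(z) = φ₀ e^(−kz) ⇒ φ₁/φ₂ = e^{k(z₂−z₁)} ⇒ k = ln(φ₁/φ₂)/(z₂−z₁)
k = ln(0.335/0.041) / (5.1 − 1.2) = ln(8.171) / 3.9 = 2.1006 / 3.9 = 0.5386 km⁻¹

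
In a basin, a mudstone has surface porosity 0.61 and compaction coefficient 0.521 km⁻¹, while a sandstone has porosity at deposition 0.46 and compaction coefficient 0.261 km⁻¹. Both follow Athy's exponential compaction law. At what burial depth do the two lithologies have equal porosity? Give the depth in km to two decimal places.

Set φ₀ₐ e^(−cₐZ) = φ₀ᵦ e^(−cᵦZ) ⇒ ln(φ₀ₐ/φ₀ᵦ) = (cₐ − cᵦ)·Z
Z = ln(0.61/0.46) / (0.521 − 0.261) = 0.2822 / 0.26 = 1.086 km

1.09 km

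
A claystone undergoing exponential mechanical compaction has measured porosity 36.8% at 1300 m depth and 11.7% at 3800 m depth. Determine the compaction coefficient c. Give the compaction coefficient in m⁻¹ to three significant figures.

Working in km (1 km = 1000 m; c in km⁻¹ = c in m⁻¹ × 1000):
Athy: φ(z) = φ₀ e^(−cz) ⇒ φ₁/φ₂ = e^{c(z₂−z₁)} ⇒ c = ln(φ₁/φ₂)/(z₂−z₁)
c = ln(0.368/0.117) / (3.8 − 1.3) = ln(3.145) / 2.5 = 1.1459 / 2.5 = 0.4584 km⁻¹

0.000458 m⁻¹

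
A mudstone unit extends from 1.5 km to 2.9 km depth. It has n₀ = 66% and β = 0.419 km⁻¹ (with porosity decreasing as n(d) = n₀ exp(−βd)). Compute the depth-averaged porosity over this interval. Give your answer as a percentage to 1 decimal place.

26.6%

⟨n⟩ = (1/(d₂−d₁)) ∫ n₀ e^(−βd) dd = n₀·(e^(−β·d₁) − e^(−β·d₂)) / (β·(d₂−d₁))
e^(−0.419×1.5) = 0.5334; e^(−0.419×2.9) = 0.2967
⟨n⟩ = 0.66 × (0.5334 − 0.2967) / (0.419 × 1.4) = 0.66 × 0.4035 = 0.2663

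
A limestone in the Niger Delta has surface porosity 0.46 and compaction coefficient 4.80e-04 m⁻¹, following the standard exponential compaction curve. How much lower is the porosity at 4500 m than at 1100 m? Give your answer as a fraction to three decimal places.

Working in km (1 km = 1000 m; k in km⁻¹ = k in m⁻¹ × 1000):
φ(1.1) = 0.46·e^(−0.48×1.1) = 0.2713
φ(4.5) = 0.46·e^(−0.48×4.5) = 0.0530
Δφ = 0.2713 − 0.0530 = 0.2183

0.218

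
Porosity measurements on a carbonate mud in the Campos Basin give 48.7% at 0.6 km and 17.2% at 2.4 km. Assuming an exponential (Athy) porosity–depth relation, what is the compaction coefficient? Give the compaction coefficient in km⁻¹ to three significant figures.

0.578 km⁻¹

Athy: n(Z) = n₀ e^(−βZ) ⇒ n₁/n₂ = e^{β(Z₂−Z₁)} ⇒ β = ln(n₁/n₂)/(Z₂−Z₁)
β = ln(0.487/0.172) / (2.4 − 0.6) = ln(2.831) / 1.8 = 1.0408 / 1.8 = 0.5782 km⁻¹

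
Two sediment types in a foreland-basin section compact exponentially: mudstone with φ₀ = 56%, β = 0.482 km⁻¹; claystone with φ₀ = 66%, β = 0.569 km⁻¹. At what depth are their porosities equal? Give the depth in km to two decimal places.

1.89 km

Set φ₀ₐ e^(−βₐz) = φ₀ᵦ e^(−βᵦz) ⇒ ln(φ₀ₐ/φ₀ᵦ) = (βₐ − βᵦ)·z
z = ln(0.56/0.66) / (0.482 − 0.569) = -0.1643 / -0.087 = 1.889 km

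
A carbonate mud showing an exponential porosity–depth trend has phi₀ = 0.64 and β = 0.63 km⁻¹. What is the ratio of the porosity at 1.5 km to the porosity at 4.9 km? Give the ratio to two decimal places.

phi(z₁)/phi(z₂) = e^(−β·z₁)/e^(−β·z₂) = e^{β(z₂−z₁)}
= exp(0.63 × 3.4) = exp(2.142) = 8.5165

8.52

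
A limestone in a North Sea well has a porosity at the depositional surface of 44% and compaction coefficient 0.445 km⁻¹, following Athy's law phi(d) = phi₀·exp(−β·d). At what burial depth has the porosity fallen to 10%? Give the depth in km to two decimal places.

3.33 km

Invert Athy's law: d = ln(phi₀/phi) / β
d = ln(0.44/0.1) / 0.445 = ln(4.4) / 0.445 = 1.4816 / 0.445 = 3.329 km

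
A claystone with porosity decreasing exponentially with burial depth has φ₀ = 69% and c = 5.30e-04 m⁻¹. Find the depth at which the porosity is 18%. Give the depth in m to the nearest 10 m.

Working in km (1 km = 1000 m; c in km⁻¹ = c in m⁻¹ × 1000):
Invert Athy's law: z = ln(φ₀/φ) / c
z = ln(0.69/0.18) / 0.53 = ln(3.833) / 0.53 = 1.3437 / 0.53 = 2.535 km

2540 m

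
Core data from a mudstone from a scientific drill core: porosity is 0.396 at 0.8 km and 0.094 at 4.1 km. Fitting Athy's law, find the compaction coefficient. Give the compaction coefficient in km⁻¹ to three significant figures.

Athy: phi(d) = phi₀ e^(−kd) ⇒ phi₁/phi₂ = e^{k(d₂−d₁)} ⇒ k = ln(phi₁/phi₂)/(d₂−d₁)
k = ln(0.396/0.094) / (4.1 − 0.8) = ln(4.213) / 3.3 = 1.4381 / 3.3 = 0.4358 km⁻¹

0.436 km⁻¹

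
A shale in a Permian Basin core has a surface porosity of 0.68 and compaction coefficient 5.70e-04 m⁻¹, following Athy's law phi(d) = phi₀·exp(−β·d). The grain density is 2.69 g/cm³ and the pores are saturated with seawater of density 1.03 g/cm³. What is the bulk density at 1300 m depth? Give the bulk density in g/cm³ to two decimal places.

Working in km (1 km = 1000 m; β in km⁻¹ = β in m⁻¹ × 1000):
Porosity at depth: phi = 0.68·exp(−0.57×1.3) = 0.68×0.4766 = 0.3241
Bulk density: ρ_b = (1−phi)ρ_g + phi·ρ_f = 0.6759×2.69 + 0.3241×1.03
       = 1.818 + 0.334 = 2.152 g/cm³

2.15 g/cm³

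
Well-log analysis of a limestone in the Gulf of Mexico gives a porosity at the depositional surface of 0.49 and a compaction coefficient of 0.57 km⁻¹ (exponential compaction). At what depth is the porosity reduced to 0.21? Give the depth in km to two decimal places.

Invert Athy's law: Z = ln(phi₀/phi) / c
Z = ln(0.49/0.21) / 0.57 = ln(2.333) / 0.57 = 0.8473 / 0.57 = 1.486 km

1.49 km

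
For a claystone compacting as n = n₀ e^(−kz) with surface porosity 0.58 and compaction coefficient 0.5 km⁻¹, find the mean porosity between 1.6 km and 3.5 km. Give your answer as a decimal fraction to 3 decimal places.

⟨n⟩ = (1/(z₂−z₁)) ∫ n₀ e^(−kz) dz = n₀·(e^(−k·z₁) − e^(−k·z₂)) / (k·(z₂−z₁))
e^(−0.5×1.6) = 0.4493; e^(−0.5×3.5) = 0.1738
⟨n⟩ = 0.58 × (0.4493 − 0.1738) / (0.5 × 1.9) = 0.58 × 0.2901 = 0.1682

0.168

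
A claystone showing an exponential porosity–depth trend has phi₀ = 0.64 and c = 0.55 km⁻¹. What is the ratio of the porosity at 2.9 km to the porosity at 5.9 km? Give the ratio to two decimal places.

5.21

phi(Z₁)/phi(Z₂) = e^(−c·Z₁)/e^(−c·Z₂) = e^{c(Z₂−Z₁)}
= exp(0.55 × 3) = exp(1.65) = 5.2070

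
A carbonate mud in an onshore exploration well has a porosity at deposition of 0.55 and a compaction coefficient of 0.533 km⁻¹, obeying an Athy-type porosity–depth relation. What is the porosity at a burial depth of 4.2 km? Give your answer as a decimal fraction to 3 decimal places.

phi = phi₀·exp(−β·z) = 0.55 × exp(−0.533 × 4.2) = 0.55 × exp(−2.239)
  = 0.55 × 0.1066 = 0.0586

0.059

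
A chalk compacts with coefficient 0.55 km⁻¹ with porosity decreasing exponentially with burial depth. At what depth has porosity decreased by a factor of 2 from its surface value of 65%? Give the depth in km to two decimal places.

1.26 km

φ/φ₀ = 1/2 ⇒ exp(−c·d) = 1/2 ⇒ d = ln(2) / c
d = 0.6931 / 0.55 = 1.260 km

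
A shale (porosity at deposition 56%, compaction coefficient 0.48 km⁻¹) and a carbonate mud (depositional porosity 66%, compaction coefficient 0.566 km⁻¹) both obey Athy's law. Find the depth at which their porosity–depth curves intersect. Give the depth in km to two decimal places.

1.91 km

Set φ₀ₐ e^(−cₐZ) = φ₀ᵦ e^(−cᵦZ) ⇒ ln(φ₀ₐ/φ₀ᵦ) = (cₐ − cᵦ)·Z
Z = ln(0.56/0.66) / (0.48 − 0.566) = -0.1643 / -0.086 = 1.911 km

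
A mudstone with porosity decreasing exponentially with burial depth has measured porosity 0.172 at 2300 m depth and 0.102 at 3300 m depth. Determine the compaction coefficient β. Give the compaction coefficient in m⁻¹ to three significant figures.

Working in km (1 km = 1000 m; β in km⁻¹ = β in m⁻¹ × 1000):
Athy: n(Z) = n₀ e^(−βZ) ⇒ n₁/n₂ = e^{β(Z₂−Z₁)} ⇒ β = ln(n₁/n₂)/(Z₂−Z₁)
β = ln(0.172/0.102) / (3.3 − 2.3) = ln(1.686) / 1 = 0.5225 / 1 = 0.5225 km⁻¹

0.000523 m⁻¹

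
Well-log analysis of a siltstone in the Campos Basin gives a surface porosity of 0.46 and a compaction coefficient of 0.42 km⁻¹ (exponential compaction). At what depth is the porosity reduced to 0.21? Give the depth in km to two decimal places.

1.87 km

Invert Athy's law: d = ln(n₀/n) / c
d = ln(0.46/0.21) / 0.42 = ln(2.19) / 0.42 = 0.7841 / 0.42 = 1.867 km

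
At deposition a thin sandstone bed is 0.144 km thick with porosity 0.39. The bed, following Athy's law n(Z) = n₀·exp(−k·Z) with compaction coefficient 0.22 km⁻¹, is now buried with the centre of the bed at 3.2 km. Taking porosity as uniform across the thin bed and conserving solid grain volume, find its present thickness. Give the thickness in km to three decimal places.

Porosity at 3.2 km: n = 0.39·exp(−0.22×3.2) = 0.1929
Solid-volume conservation: h(1−n) = h₀(1−n₀) ⇒ h = h₀·(1−n₀)/(1−n)
h = 0.144 × (1 − 0.39)/(1 − 0.1929) = 0.144 × 0.7558 = 0.1088 km

0.109 km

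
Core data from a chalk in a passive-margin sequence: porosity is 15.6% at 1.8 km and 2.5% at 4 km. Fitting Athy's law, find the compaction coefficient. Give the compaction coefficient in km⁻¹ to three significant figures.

Athy: n(Z) = n₀ e^(−βZ) ⇒ n₁/n₂ = e^{β(Z₂−Z₁)} ⇒ β = ln(n₁/n₂)/(Z₂−Z₁)
β = ln(0.156/0.025) / (4 − 1.8) = ln(6.24) / 2.2 = 1.8310 / 2.2 = 0.8323 km⁻¹

0.832 km⁻¹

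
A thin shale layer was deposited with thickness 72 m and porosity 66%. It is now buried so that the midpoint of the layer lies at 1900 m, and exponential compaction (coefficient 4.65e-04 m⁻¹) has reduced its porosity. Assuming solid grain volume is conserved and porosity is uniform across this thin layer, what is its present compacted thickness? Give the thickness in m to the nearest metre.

34 m

Working in km (1 km = 1000 m; c in km⁻¹ = c in m⁻¹ × 1000):
Porosity at 1.9 km: n = 0.66·exp(−0.465×1.9) = 0.2728
Solid-volume conservation: h(1−n) = h₀(1−n₀) ⇒ h = h₀·(1−n₀)/(1−n)
h = 0.072 × (1 − 0.66)/(1 − 0.2728) = 0.072 × 0.4675 = 0.0337 km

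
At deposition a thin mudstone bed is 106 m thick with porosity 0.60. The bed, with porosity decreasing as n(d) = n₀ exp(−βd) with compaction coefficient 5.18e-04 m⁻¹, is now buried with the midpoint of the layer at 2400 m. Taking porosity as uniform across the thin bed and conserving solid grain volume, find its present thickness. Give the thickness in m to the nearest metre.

51 m

Working in km (1 km = 1000 m; β in km⁻¹ = β in m⁻¹ × 1000):
Porosity at 2.4 km: n = 0.6·exp(−0.518×2.4) = 0.1731
Solid-volume conservation: h(1−n) = h₀(1−n₀) ⇒ h = h₀·(1−n₀)/(1−n)
h = 0.106 × (1 − 0.6)/(1 − 0.1731) = 0.106 × 0.4837 = 0.0513 km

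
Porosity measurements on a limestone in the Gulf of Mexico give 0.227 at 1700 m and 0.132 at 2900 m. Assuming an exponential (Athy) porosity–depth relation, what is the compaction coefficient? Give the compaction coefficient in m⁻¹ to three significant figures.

Working in km (1 km = 1000 m; c in km⁻¹ = c in m⁻¹ × 1000):
Athy: φ(z) = φ₀ e^(−cz) ⇒ φ₁/φ₂ = e^{c(z₂−z₁)} ⇒ c = ln(φ₁/φ₂)/(z₂−z₁)
c = ln(0.227/0.132) / (2.9 − 1.7) = ln(1.72) / 1.2 = 0.5421 / 1.2 = 0.4518 km⁻¹

0.000452 m⁻¹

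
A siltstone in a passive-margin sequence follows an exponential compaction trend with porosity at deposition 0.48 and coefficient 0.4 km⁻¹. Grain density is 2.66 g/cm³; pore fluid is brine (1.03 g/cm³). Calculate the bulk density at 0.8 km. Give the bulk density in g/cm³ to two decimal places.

2.09 g/cm³

Porosity at depth: phi = 0.48·exp(−0.4×0.8) = 0.48×0.7261 = 0.3486
Bulk density: ρ_b = (1−phi)ρ_g + phi·ρ_f = 0.6514×2.66 + 0.3486×1.03
       = 1.733 + 0.359 = 2.092 g/cm³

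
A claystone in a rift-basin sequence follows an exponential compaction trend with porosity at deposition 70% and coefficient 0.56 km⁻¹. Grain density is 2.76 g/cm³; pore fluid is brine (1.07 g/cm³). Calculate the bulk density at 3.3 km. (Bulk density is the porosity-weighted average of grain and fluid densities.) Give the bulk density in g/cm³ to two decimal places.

Porosity at depth: phi = 0.7·exp(−0.56×3.3) = 0.7×0.1576 = 0.1103
Bulk density: ρ_b = (1−phi)ρ_g + phi·ρ_f = 0.8897×2.76 + 0.1103×1.07
       = 2.456 + 0.118 = 2.574 g/cm³

2.57 g/cm³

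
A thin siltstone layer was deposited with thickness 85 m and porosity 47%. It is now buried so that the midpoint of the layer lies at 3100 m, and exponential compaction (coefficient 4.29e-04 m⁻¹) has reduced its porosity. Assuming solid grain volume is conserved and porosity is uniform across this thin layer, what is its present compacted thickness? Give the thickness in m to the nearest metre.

51 m

Working in km (1 km = 1000 m; β in km⁻¹ = β in m⁻¹ × 1000):
Porosity at 3.1 km: φ = 0.47·exp(−0.429×3.1) = 0.1243
Solid-volume conservation: h(1−φ) = h₀(1−φ₀) ⇒ h = h₀·(1−φ₀)/(1−φ)
h = 0.085 × (1 − 0.47)/(1 − 0.1243) = 0.085 × 0.6052 = 0.0514 km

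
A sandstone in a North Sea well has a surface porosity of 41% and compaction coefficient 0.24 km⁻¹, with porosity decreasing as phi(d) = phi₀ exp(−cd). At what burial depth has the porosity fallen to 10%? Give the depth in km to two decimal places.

Invert Athy's law: d = ln(phi₀/phi) / c
d = ln(0.41/0.1) / 0.24 = ln(4.1) / 0.24 = 1.4110 / 0.24 = 5.879 km

5.88 km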